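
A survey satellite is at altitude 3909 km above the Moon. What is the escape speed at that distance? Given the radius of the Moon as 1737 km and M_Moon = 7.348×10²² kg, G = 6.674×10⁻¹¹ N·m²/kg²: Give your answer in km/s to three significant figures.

v_esc ≈ 1.32 km/s

μ = GM = 6.674×10⁻¹¹ × 7.348×10²² = 4.904×10¹² m³/s².
r = 1737 + 3909 = 5646.0 km = 5.6460×10⁶ m.
Escape speed v_esc = √(2μ/r) = √(2 × 4.904×10¹² / 5.646×10⁶) = √(1.737×10⁶) = 1318 m/s.
= 1.318 km/s.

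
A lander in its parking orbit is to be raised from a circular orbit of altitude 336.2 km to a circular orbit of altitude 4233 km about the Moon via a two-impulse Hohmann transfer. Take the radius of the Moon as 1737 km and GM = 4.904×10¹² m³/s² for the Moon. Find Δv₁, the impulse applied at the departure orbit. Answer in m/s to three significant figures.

Δv ≈ 336 m/s

r₁ = 1737 + 336.2 = 2073.2 km = 2.0732×10⁶ m.
r₂ = 1737 + 4233 = 5970.0 km = 5.9700×10⁶ m.
Transfer ellipse a_t = (r₁ + r₂)/2 = 4.022×10⁶ m.
At r₁: circular v_c1 = √(μ/r₁) = 1538 m/s; transfer-perilune v_p = √[μ(2/r₁ − 1/a_t)] = 1874 m/s.
Δv₁ = v_p − v_c1 = 335.9 m/s.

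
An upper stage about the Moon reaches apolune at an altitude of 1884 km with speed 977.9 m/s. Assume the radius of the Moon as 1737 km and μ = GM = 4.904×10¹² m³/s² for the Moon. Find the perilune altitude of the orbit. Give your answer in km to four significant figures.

perilune altitude ≈ 239.0 km

r_a = 1737 + 1884 = 3621.0 km = 3.621×10⁶ m.
Specific energy ε = v²/2 − μ/r = -8.762×10⁵ J/kg, so a = −μ/(2ε) = 2.799×10⁶ m.
The apsides satisfy r_p + r_a = 2a, so the perilune radius is 2a − r_a = 1.976×10⁶ m = 1976.0 km.
Perilune altitude = 1976.0 − 1737 = 239.04 km.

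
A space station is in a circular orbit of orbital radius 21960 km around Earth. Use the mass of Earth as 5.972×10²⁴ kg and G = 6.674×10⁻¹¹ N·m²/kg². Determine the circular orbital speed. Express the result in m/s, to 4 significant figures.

μ = GM = 6.674×10⁻¹¹ × 5.972×10²⁴ = 3.986×10¹⁴ m³/s².
r = 21960 km = 2.196×10⁷ m.
For a circular orbit v = √(μ/r) = √(3.986×10¹⁴ / 2.196×10⁷) = √(1.815×10⁷) = 4260 m/s.

v ≈ 4260 m/s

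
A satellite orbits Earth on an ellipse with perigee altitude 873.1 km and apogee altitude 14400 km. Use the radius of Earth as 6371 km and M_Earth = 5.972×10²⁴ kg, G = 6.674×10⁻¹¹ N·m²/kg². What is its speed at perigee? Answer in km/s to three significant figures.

μ = GM = 6.674×10⁻¹¹ × 5.972×10²⁴ = 3.986×10¹⁴ m³/s².
r_p = 6371 + 873.1 = 7244.1 km = 7.2441×10⁶ m.
r_a = 6371 + 14400 = 20771 km = 2.0771×10⁷ m.
Semi-major axis a = (r_p + r_a)/2 = 14008 km = 1.401×10⁷ m.
Vis-viva: v² = μ(2/r − 1/a) = 3.986×10¹⁴ × (2.761×10⁻⁷ − 7.139×10⁻⁸) = 8.159×10⁷ m²/s².
v = 9033 m/s = 9.033 km/s.

v ≈ 9.03 km/s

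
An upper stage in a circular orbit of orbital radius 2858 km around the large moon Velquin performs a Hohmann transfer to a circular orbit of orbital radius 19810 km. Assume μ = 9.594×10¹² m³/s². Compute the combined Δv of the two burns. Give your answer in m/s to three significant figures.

r₁ = 2858 km = 2.858×10⁶ m.
r₂ = 19810 km = 1.981×10⁷ m.
Transfer ellipse a_t = (r₁ + r₂)/2 = 1.133×10⁷ m.
At r₁: circular v_c1 = √(μ/r₁) = 1832 m/s; transfer-periapsis v_p = √[μ(2/r₁ − 1/a_t)] = 2422 m/s.
Δv₁ = v_p − v_c1 = 590.1 m/s.
At r₂: circular v_c2 = √(μ/r₂) = 695.9 m/s; transfer-apoapsis v_a = √[μ(2/r₂ − 1/a_t)] = 349.5 m/s.
Δv₂ = v_c2 − v_a = 346.5 m/s.
Total Δv = Δv₁ + Δv₂ = 936.5 m/s.

Δv_total ≈ 937 m/s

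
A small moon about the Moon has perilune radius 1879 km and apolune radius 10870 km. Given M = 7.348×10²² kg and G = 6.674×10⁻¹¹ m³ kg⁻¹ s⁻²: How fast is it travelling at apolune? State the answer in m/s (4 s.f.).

v ≈ 364.7 m/s

μ = GM = 6.674×10⁻¹¹ × 7.348×10²² = 4.904×10¹² m³/s².
Semi-major axis a = (r_p + r_a)/2 = 6374.5 km = 6.374×10⁶ m.
Vis-viva: v² = μ(2/r − 1/a) = 4.904×10¹² × (1.840×10⁻⁷ − 1.569×10⁻⁷) = 1.330×10⁵ m²/s².
v = 364.7 m/s.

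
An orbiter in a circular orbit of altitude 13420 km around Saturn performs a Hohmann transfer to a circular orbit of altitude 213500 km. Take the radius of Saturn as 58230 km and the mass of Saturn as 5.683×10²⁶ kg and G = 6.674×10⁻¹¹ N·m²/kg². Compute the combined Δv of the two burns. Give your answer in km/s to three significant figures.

μ = GM = 6.674×10⁻¹¹ × 5.683×10²⁶ = 3.793×10¹⁶ m³/s².
r₁ = 58230 + 13420 = 71650 km = 7.1650×10⁷ m.
r₂ = 58230 + 213500 = 271730 km = 2.7173×10⁸ m.
Transfer ellipse a_t = (r₁ + r₂)/2 = 1.717×10⁸ m.
At r₁: circular v_c1 = √(μ/r₁) = 23010 m/s; transfer-perikrone v_p = √[μ(2/r₁ − 1/a_t)] = 28940 m/s.
Δv₁ = v_p − v_c1 = 5937 m/s.
At r₂: circular v_c2 = √(μ/r₂) = 11810 m/s; transfer-apokrone v_a = √[μ(2/r₂ − 1/a_t)] = 7632 m/s.
Δv₂ = v_c2 − v_a = 4182 m/s.
Total Δv = Δv₁ + Δv₂ = 10120 m/s = 10.12 km/s.

Δv_total ≈ 10.1 km/s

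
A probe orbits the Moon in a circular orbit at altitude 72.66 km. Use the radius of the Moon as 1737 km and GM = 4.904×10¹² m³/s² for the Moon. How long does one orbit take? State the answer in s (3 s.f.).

r = 1737 + 72.66 = 1809.7 km = 1.8097×10⁶ m.
Kepler's third law: T = 2π√(r³/μ) = 2π√((1.810×10⁶)³ / 4.904×10¹²).
r³/μ = 1.208×10⁶ s², so T = 2π × 1.099×10³ = 6.907×10³ s.

T ≈ 6910 s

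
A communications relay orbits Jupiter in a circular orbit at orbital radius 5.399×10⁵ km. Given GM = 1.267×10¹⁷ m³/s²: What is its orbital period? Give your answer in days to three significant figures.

r = 5.399×10⁵ km = 5.399×10⁸ m.
Kepler's third law: T = 2π√(r³/μ) = 2π√((5.399×10⁸)³ / 1.267×10¹⁷).
r³/μ = 1.242×10⁹ s², so T = 2π × 3.524×10⁴ = 2.214×10⁵ s.
Converting: 2.214×10⁵ s ÷ 86400 = 2.563 days.

T ≈ 2.56 days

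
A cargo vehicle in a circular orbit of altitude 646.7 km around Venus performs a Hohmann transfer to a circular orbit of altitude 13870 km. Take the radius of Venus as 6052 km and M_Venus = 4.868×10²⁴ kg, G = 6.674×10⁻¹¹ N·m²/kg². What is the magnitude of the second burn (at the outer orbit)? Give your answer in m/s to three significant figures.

Δv ≈ 1170 m/s

μ = GM = 6.674×10⁻¹¹ × 4.868×10²⁴ = 3.249×10¹⁴ m³/s².
r₁ = 6052 + 646.7 = 6698.7 km = 6.6987×10⁶ m.
r₂ = 6052 + 13870 = 19922 km = 1.9922×10⁷ m.
Transfer ellipse a_t = (r₁ + r₂)/2 = 1.331×10⁷ m.
At r₁: circular v_c1 = √(μ/r₁) = 6964 m/s; transfer-periapsis v_p = √[μ(2/r₁ − 1/a_t)] = 8520 m/s.
At r₂: circular v_c2 = √(μ/r₂) = 4038 m/s; transfer-apoapsis v_a = √[μ(2/r₂ − 1/a_t)] = 2865 m/s.
Δv₂ = v_c2 − v_a = 1173 m/s.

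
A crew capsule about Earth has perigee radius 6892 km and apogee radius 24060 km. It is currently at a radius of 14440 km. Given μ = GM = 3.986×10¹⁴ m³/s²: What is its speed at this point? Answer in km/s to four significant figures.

v ≈ 5.427 km/s

Semi-major axis a = (r_p + r_a)/2 = 15476 km = 1.548×10⁷ m.
Vis-viva: v² = μ(2/r − 1/a) = 3.986×10¹⁴ × (1.385×10⁻⁷ − 6.462×10⁻⁸) = 2.945×10⁷ m²/s².
v = 5427 m/s = 5.427 km/s.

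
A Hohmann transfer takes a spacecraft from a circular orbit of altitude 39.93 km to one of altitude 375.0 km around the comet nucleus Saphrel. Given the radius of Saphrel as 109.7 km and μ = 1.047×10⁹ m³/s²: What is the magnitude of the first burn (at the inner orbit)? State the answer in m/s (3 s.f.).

Δv ≈ 19.8 m/s

r₁ = 109.7 + 39.93 = 149.63 km = 1.4963×10⁵ m.
r₂ = 109.7 + 375.0 = 484.70 km = 4.8470×10⁵ m.
Transfer ellipse a_t = (r₁ + r₂)/2 = 3.172×10⁵ m.
At r₁: circular v_c1 = √(μ/r₁) = 83.65 m/s; transfer-periapsis v_p = √[μ(2/r₁ − 1/a_t)] = 103.4 m/s.
Δv₁ = v_p − v_c1 = 19.76 m/s.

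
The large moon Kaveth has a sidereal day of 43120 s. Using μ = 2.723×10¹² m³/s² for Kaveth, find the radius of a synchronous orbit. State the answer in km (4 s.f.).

A synchronous orbit has period T, so by Kepler's third law a = (μT²/4π²)^(1/3).
μT²/4π² = 2.723×10¹² × (4.312×10⁴)² / 39.48 = 1.282×10²⁰ m³.
a = 5.043×10⁶ m = 5042.9 km.

r_sync ≈ 5043 km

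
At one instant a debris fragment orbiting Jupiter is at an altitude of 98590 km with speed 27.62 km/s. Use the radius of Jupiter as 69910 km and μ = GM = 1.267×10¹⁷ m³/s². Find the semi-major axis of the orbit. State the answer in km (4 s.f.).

a ≈ 1.710×10⁵ km

r = 69910 + 98590 = 1.6850×10⁵ km = 1.685×10⁸ m.
Vis-viva rearranged: 1/a = 2/r − v²/μ = 1.187×10⁻⁸ − 6.021×10⁻⁹ = 5.848×10⁻⁹ m⁻¹.
a = 1.710×10⁸ m = 1.7099×10⁵ km.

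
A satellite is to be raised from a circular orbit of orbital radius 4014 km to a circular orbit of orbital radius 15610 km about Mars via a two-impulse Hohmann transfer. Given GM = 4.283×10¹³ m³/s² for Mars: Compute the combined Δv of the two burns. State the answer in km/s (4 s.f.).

Δv_total ≈ 1.451 km/s

r₁ = 4014 km = 4.014×10⁶ m.
r₂ = 15610 km = 1.561×10⁷ m.
Transfer ellipse a_t = (r₁ + r₂)/2 = 9.812×10⁶ m.
At r₁: circular v_c1 = √(μ/r₁) = 3267 m/s; transfer-periapsis v_p = √[μ(2/r₁ − 1/a_t)] = 4120 m/s.
Δv₁ = v_p − v_c1 = 853.6 m/s.
At r₂: circular v_c2 = √(μ/r₂) = 1656 m/s; transfer-apoapsis v_a = √[μ(2/r₂ − 1/a_t)] = 1059 m/s.
Δv₂ = v_c2 − v_a = 597.0 m/s.
Total Δv = Δv₁ + Δv₂ = 1451 m/s = 1.451 km/s.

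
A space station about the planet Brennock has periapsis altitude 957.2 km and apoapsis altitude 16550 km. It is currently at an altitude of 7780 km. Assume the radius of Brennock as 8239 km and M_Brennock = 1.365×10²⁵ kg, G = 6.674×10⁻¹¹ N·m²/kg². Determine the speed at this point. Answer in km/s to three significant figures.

μ = GM = 6.674×10⁻¹¹ × 1.365×10²⁵ = 9.110×10¹⁴ m³/s².
r_p = 8239 + 957.2 = 9196.2 km = 9.1962×10⁶ m.
r_a = 8239 + 16550 = 24789 km = 2.4789×10⁷ m.
r = 8239 + 7780 = 16019 km = 1.602×10⁷ m.
Semi-major axis a = (r_p + r_a)/2 = 16993 km = 1.699×10⁷ m.
Vis-viva: v² = μ(2/r − 1/a) = 9.110×10¹⁴ × (1.249×10⁻⁷ − 5.885×10⁻⁸) = 6.013×10⁷ m²/s².
v = 7754 m/s = 7.754 km/s.

v ≈ 7.75 km/s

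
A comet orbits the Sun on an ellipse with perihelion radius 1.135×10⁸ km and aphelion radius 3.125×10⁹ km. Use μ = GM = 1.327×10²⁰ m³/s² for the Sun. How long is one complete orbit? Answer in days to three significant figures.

Semi-major axis a = (r_p + r_a)/2 = (1.1350×10⁸ + 3.1250×10⁹)/2 = 1.6192×10⁹ km = 1.619×10¹² m.
By Kepler's third law T = 2π√(a³/μ) = 2π × 1.789×10⁸ = 1.124×10⁹ s.
= 13010 days.

T ≈ 13000 days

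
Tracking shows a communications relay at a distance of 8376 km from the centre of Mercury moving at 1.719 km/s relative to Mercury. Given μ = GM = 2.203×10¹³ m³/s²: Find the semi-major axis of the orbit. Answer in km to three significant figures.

r = 8.376×10⁶ m.
Vis-viva rearranged: 1/a = 2/r − v²/μ = 2.388×10⁻⁷ − 1.341×10⁻⁷ = 1.046×10⁻⁷ m⁻¹.
a = 9.556×10⁶ m = 9556.2 km.

a ≈ 9560 km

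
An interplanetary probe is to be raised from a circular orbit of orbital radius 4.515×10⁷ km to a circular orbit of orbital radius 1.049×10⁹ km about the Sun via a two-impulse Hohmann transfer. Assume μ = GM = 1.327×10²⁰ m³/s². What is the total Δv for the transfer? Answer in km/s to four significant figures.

Δv_total ≈ 28.87 km/s

r₁ = 4.515×10⁷ km = 4.515×10¹⁰ m.
r₂ = 1.049×10⁹ km = 1.049×10¹² m.
Transfer ellipse a_t = (r₁ + r₂)/2 = 5.471×10¹¹ m.
At r₁: circular v_c1 = √(μ/r₁) = 54210 m/s; transfer-perihelion v_p = √[μ(2/r₁ − 1/a_t)] = 75070 m/s.
Δv₁ = v_p − v_c1 = 20860 m/s.
At r₂: circular v_c2 = √(μ/r₂) = 11250 m/s; transfer-aphelion v_a = √[μ(2/r₂ − 1/a_t)] = 3231 m/s.
Δv₂ = v_c2 − v_a = 8016 m/s.
Total Δv = Δv₁ + Δv₂ = 28870 m/s = 28.87 km/s.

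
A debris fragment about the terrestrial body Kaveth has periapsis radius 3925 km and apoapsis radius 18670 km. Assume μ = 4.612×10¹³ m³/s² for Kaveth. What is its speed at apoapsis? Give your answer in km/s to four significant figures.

v ≈ 0.9264 km/s

Semi-major axis a = (r_p + r_a)/2 = 11298 km = 1.130×10⁷ m.
Vis-viva: v² = μ(2/r − 1/a) = 4.612×10¹³ × (1.071×10⁻⁷ − 8.852×10⁻⁸) = 8.582×10⁵ m²/s².
v = 926.4 m/s = 0.9264 km/s.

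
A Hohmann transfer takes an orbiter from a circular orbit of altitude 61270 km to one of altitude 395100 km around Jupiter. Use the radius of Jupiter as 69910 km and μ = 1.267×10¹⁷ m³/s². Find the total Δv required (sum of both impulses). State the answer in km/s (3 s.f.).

Δv_total ≈ 13.3 km/s

r₁ = 69910 + 61270 = 131180 km = 1.3118×10⁸ m.
r₂ = 69910 + 395100 = 465010 km = 4.6501×10⁸ m.
Transfer ellipse a_t = (r₁ + r₂)/2 = 2.981×10⁸ m.
At r₁: circular v_c1 = √(μ/r₁) = 31080 m/s; transfer-perijove v_p = √[μ(2/r₁ − 1/a_t)] = 38820 m/s.
Δv₁ = v_p − v_c1 = 7738 m/s.
At r₂: circular v_c2 = √(μ/r₂) = 16510 m/s; transfer-apojove v_a = √[μ(2/r₂ − 1/a_t)] = 10950 m/s.
Δv₂ = v_c2 − v_a = 5557 m/s.
Total Δv = Δv₁ + Δv₂ = 13290 m/s = 13.29 km/s.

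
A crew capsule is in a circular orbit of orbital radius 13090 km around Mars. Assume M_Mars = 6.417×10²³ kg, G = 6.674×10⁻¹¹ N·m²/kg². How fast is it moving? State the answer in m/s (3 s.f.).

μ = GM = 6.674×10⁻¹¹ × 6.417×10²³ = 4.283×10¹³ m³/s².
r = 13090 km = 1.309×10⁷ m.
For a circular orbit v = √(μ/r) = √(4.283×10¹³ / 1.309×10⁷) = √(3.272×10⁶) = 1809 m/s.

v ≈ 1810 m/s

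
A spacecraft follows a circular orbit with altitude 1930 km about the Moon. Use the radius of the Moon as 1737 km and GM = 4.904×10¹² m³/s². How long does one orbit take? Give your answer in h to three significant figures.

r = 1737 + 1930 = 3667.0 km = 3.6670×10⁶ m.
Kepler's third law: T = 2π√(r³/μ) = 2π√((3.667×10⁶)³ / 4.904×10¹²).
r³/μ = 1.006×10⁷ s², so T = 2π × 3.171×10³ = 1.992×10⁴ s.
Converting: 1.992×10⁴ s ÷ 3600 = 5.534 h.

T ≈ 5.53 h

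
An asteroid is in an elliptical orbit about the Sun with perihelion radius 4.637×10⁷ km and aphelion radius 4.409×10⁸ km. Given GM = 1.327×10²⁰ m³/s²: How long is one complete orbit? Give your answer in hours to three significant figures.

T ≈ 18200 hours

Semi-major axis a = (r_p + r_a)/2 = (4.6370×10⁷ + 4.4090×10⁸)/2 = 2.4364×10⁸ km = 2.436×10¹¹ m.
By Kepler's third law T = 2π√(a³/μ) = 2π × 1.044×10⁷ = 6.559×10⁷ s.
= 18220 hours.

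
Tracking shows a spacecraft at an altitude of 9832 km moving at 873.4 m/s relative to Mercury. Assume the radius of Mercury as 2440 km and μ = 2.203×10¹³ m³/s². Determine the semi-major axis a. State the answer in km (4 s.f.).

a ≈ 7791 km

r = 2440 + 9832 = 12272 km = 1.227×10⁷ m.
Vis-viva rearranged: 1/a = 2/r − v²/μ = 1.630×10⁻⁷ − 3.463×10⁻⁸ = 1.283×10⁻⁷ m⁻¹.
a = 7.791×10⁶ m = 7791.4 km.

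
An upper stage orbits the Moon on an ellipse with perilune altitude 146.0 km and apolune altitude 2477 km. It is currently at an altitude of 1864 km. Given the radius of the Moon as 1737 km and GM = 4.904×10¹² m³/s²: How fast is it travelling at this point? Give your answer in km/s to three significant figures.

r_p = 1737 + 146.0 = 1883.0 km = 1.8830×10⁶ m.
r_a = 1737 + 2477 = 4214.0 km = 4.2140×10⁶ m.
r = 1737 + 1864 = 3601.0 km = 3.601×10⁶ m.
Semi-major axis a = (r_p + r_a)/2 = 3048.5 km = 3.048×10⁶ m.
Vis-viva: v² = μ(2/r − 1/a) = 4.904×10¹² × (5.554×10⁻⁷ − 3.280×10⁻⁷) = 1.115×10⁶ m²/s².
v = 1056 m/s = 1.056 km/s.

v ≈ 1.06 km/s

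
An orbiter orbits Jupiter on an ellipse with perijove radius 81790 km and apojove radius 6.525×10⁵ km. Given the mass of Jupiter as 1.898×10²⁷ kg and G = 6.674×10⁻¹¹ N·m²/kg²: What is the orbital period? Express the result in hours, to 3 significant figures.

T ≈ 34.5 hours

μ = GM = 6.674×10⁻¹¹ × 1.898×10²⁷ = 1.267×10¹⁷ m³/s².
Semi-major axis a = (r_p + r_a)/2 = (81790 + 6.5250×10⁵)/2 = 3.6714×10⁵ km = 3.671×10⁸ m.
By Kepler's third law T = 2π√(a³/μ) = 2π × 1.977×10⁴ = 1.242×10⁵ s.
= 34.50 hours.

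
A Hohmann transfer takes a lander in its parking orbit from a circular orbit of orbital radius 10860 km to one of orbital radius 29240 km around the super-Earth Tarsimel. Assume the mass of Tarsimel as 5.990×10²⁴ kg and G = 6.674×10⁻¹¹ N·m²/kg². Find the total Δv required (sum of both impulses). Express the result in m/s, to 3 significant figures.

Δv_total ≈ 2240 m/s

μ = GM = 6.674×10⁻¹¹ × 5.990×10²⁴ = 3.998×10¹⁴ m³/s².
r₁ = 10860 km = 1.086×10⁷ m.
r₂ = 29240 km = 2.924×10⁷ m.
Transfer ellipse a_t = (r₁ + r₂)/2 = 2.005×10⁷ m.
At r₁: circular v_c1 = √(μ/r₁) = 6067 m/s; transfer-periapsis v_p = √[μ(2/r₁ − 1/a_t)] = 7327 m/s.
Δv₁ = v_p − v_c1 = 1260 m/s.
At r₂: circular v_c2 = √(μ/r₂) = 3698 m/s; transfer-apoapsis v_a = √[μ(2/r₂ − 1/a_t)] = 2721 m/s.
Δv₂ = v_c2 − v_a = 976.3 m/s.
Total Δv = Δv₁ + Δv₂ = 2236 m/s.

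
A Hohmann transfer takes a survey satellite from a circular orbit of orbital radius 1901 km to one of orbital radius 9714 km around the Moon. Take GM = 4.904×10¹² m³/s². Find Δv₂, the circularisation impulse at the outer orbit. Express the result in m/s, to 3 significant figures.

Δv ≈ 304 m/s

r₁ = 1901 km = 1.901×10⁶ m.
r₂ = 9714 km = 9.714×10⁶ m.
Transfer ellipse a_t = (r₁ + r₂)/2 = 5.808×10⁶ m.
At r₁: circular v_c1 = √(μ/r₁) = 1606 m/s; transfer-perilune v_p = √[μ(2/r₁ − 1/a_t)] = 2077 m/s.
At r₂: circular v_c2 = √(μ/r₂) = 710.5 m/s; transfer-apolune v_a = √[μ(2/r₂ − 1/a_t)] = 406.5 m/s.
Δv₂ = v_c2 − v_a = 304.0 m/s.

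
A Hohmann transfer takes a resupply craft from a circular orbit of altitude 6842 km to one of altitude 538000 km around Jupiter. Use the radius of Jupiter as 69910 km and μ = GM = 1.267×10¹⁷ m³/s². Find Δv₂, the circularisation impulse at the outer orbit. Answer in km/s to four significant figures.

Δv ≈ 7.601 km/s

r₁ = 69910 + 6842 = 76752 km = 7.6752×10⁷ m.
r₂ = 69910 + 538000 = 607910 km = 6.0791×10⁸ m.
Transfer ellipse a_t = (r₁ + r₂)/2 = 3.423×10⁸ m.
At r₁: circular v_c1 = √(μ/r₁) = 40630 m/s; transfer-perijove v_p = √[μ(2/r₁ − 1/a_t)] = 54140 m/s.
At r₂: circular v_c2 = √(μ/r₂) = 14440 m/s; transfer-apojove v_a = √[μ(2/r₂ − 1/a_t)] = 6836 m/s.
Δv₂ = v_c2 − v_a = 7601 m/s.
= 7.601 km/s.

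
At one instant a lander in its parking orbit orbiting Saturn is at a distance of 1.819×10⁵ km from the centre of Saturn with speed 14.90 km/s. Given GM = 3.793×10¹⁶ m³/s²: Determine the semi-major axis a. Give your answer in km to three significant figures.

r = 1.819×10⁸ m.
Specific orbital energy ε = v²/2 − μ/r = (14900)²/2 − 3.793×10¹⁶/1.819×10⁸ = -9.752×10⁷ J/kg.
Since ε = −μ/(2a), a = −μ/(2ε) = 1.945×10⁸ m = 1.9448×10⁵ km.

a ≈ 1.94×10⁵ km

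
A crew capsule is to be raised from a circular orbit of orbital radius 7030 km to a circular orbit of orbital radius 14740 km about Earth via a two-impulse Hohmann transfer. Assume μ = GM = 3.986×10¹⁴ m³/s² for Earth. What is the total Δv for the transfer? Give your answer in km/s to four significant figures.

Δv_total ≈ 2.254 km/s

r₁ = 7030 km = 7.030×10⁶ m.
r₂ = 14740 km = 1.474×10⁷ m.
Transfer ellipse a_t = (r₁ + r₂)/2 = 1.088×10⁷ m.
At r₁: circular v_c1 = √(μ/r₁) = 7530 m/s; transfer-perigee v_p = √[μ(2/r₁ − 1/a_t)] = 8762 m/s.
Δv₁ = v_p − v_c1 = 1233 m/s.
At r₂: circular v_c2 = √(μ/r₂) = 5200 m/s; transfer-apogee v_a = √[μ(2/r₂ − 1/a_t)] = 4179 m/s.
Δv₂ = v_c2 − v_a = 1021 m/s.
Total Δv = Δv₁ + Δv₂ = 2254 m/s = 2.254 km/s.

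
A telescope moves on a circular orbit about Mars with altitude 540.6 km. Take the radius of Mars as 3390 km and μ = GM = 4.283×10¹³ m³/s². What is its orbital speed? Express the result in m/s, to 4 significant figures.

v ≈ 3301 m/s

r = 3390 + 540.6 = 3930.6 km = 3.9306×10⁶ m.
For a circular orbit v = √(μ/r) = √(4.283×10¹³ / 3.931×10⁶) = √(1.090×10⁷) = 3301 m/s.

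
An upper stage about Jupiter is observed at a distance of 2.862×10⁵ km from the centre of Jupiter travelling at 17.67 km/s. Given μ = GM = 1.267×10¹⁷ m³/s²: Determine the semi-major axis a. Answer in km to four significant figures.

a ≈ 2.211×10⁵ km

r = 2.862×10⁸ m.
Specific orbital energy ε = v²/2 − μ/r = (17670)²/2 − 1.267×10¹⁷/2.862×10⁸ = -2.866×10⁸ J/kg.
Since ε = −μ/(2a), a = −μ/(2ε) = 2.211×10⁸ m = 2.2105×10⁵ km.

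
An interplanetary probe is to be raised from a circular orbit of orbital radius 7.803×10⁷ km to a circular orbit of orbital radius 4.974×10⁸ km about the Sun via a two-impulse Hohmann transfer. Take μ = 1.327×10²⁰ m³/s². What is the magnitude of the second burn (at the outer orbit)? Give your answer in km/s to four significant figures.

Δv ≈ 7.827 km/s

r₁ = 7.803×10⁷ km = 7.803×10¹⁰ m.
r₂ = 4.974×10⁸ km = 4.974×10¹¹ m.
Transfer ellipse a_t = (r₁ + r₂)/2 = 2.877×10¹¹ m.
At r₁: circular v_c1 = √(μ/r₁) = 41240 m/s; transfer-perihelion v_p = √[μ(2/r₁ − 1/a_t)] = 54220 m/s.
At r₂: circular v_c2 = √(μ/r₂) = 16330 m/s; transfer-aphelion v_a = √[μ(2/r₂ − 1/a_t)] = 8506 m/s.
Δv₂ = v_c2 − v_a = 7827 m/s.
= 7.827 km/s.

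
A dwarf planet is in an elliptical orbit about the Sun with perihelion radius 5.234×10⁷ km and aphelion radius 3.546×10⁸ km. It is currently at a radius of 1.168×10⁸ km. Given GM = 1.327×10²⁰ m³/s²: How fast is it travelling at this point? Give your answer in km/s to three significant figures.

Semi-major axis a = (r_p + r_a)/2 = 2.0347×10⁸ km = 2.035×10¹¹ m.
Vis-viva: v² = μ(2/r − 1/a) = 1.327×10²⁰ × (1.712×10⁻¹¹ − 4.915×10⁻¹²) = 1.620×10⁹ m²/s².
v = 40250 m/s = 40.25 km/s.

v ≈ 40.3 km/s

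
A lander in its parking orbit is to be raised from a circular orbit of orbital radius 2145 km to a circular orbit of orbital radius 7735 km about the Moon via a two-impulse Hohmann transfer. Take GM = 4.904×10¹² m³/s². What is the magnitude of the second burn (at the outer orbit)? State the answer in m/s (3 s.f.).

Δv ≈ 272 m/s

r₁ = 2145 km = 2.145×10⁶ m.
r₂ = 7735 km = 7.735×10⁶ m.
Transfer ellipse a_t = (r₁ + r₂)/2 = 4.940×10⁶ m.
At r₁: circular v_c1 = √(μ/r₁) = 1512 m/s; transfer-perilune v_p = √[μ(2/r₁ − 1/a_t)] = 1892 m/s.
At r₂: circular v_c2 = √(μ/r₂) = 796.2 m/s; transfer-apolune v_a = √[μ(2/r₂ − 1/a_t)] = 524.7 m/s.
Δv₂ = v_c2 − v_a = 271.6 m/s.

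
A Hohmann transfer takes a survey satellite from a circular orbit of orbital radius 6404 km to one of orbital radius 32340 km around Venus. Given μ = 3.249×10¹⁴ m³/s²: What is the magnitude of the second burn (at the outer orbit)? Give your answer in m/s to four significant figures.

r₁ = 6404 km = 6.404×10⁶ m.
r₂ = 32340 km = 3.234×10⁷ m.
Transfer ellipse a_t = (r₁ + r₂)/2 = 1.937×10⁷ m.
At r₁: circular v_c1 = √(μ/r₁) = 7123 m/s; transfer-periapsis v_p = √[μ(2/r₁ − 1/a_t)] = 9203 m/s.
At r₂: circular v_c2 = √(μ/r₂) = 3170 m/s; transfer-apoapsis v_a = √[μ(2/r₂ − 1/a_t)] = 1822 m/s.
Δv₂ = v_c2 − v_a = 1347 m/s.

Δv ≈ 1347 m/s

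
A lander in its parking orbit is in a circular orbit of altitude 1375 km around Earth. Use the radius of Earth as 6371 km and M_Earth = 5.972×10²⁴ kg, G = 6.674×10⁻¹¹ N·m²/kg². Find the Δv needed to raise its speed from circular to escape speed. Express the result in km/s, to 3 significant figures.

Δv ≈ 2.97 km/s

μ = GM = 6.674×10⁻¹¹ × 5.972×10²⁴ = 3.986×10¹⁴ m³/s².
r = 6371 + 1375 = 7746.0 km = 7.7460×10⁶ m.
Circular speed v_c = √(μ/r) = 7173 m/s.
Escape speed v_esc = √(2μ/r) = √2 × v_c = 10140 m/s.
Δv = v_esc − v_c = 2971 m/s = 2.971 km/s.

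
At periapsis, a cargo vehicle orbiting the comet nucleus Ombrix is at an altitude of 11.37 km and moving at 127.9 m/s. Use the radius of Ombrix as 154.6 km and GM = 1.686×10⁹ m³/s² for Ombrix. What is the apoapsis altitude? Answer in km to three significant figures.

apoapsis altitude ≈ 531 km

r_p = 154.6 + 11.37 = 165.97 km = 1.660×10⁵ m.
Specific energy ε = v²/2 − μ/r = -1.979×10³ J/kg, so a = −μ/(2ε) = 4.259×10⁵ m.
The apsides satisfy r_p + r_a = 2a, so the apoapsis radius is 2a − r_p = 6.859×10⁵ m = 685.86 km.
Apoapsis altitude = 685.86 − 154.6 = 531.26 km.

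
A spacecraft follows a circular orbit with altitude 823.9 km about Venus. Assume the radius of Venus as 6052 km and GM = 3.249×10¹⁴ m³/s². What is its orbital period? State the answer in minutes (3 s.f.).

T ≈ 105 minutes

r = 6052 + 823.9 = 6875.9 km = 6.8759×10⁶ m.
Kepler's third law: T = 2π√(r³/μ) = 2π√((6.876×10⁶)³ / 3.249×10¹⁴).
r³/μ = 1.001×10⁶ s², so T = 2π × 1.000×10³ = 6.285×10³ s.
Converting: 6.285×10³ s ÷ 60.00 = 104.7 minutes.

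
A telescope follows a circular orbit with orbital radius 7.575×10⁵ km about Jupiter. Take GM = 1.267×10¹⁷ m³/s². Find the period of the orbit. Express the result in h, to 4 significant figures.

T ≈ 102.2 h

r = 7.575×10⁵ km = 7.575×10⁸ m.
Kepler's third law: T = 2π√(r³/μ) = 2π√((7.575×10⁸)³ / 1.267×10¹⁷).
r³/μ = 3.431×10⁹ s², so T = 2π × 5.857×10⁴ = 3.680×10⁵ s.
Converting: 3.680×10⁵ s ÷ 3600 = 102.2 h.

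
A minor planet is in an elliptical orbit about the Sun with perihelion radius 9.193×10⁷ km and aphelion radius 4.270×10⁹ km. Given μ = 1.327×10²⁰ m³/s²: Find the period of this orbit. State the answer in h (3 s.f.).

T ≈ 488000 h

Semi-major axis a = (r_p + r_a)/2 = (9.1930×10⁷ + 4.2700×10⁹)/2 = 2.1810×10⁹ km = 2.181×10¹² m.
By Kepler's third law T = 2π√(a³/μ) = 2π × 2.796×10⁸ = 1.757×10⁹ s.
= 4.880×10⁵ h.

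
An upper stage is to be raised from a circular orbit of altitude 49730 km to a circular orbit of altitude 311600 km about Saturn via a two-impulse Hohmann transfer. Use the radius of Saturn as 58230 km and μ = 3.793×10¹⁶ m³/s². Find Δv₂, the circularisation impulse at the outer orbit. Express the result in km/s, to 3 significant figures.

Δv ≈ 3.32 km/s

r₁ = 58230 + 49730 = 107960 km = 1.0796×10⁸ m.
r₂ = 58230 + 311600 = 369830 km = 3.6983×10⁸ m.
Transfer ellipse a_t = (r₁ + r₂)/2 = 2.389×10⁸ m.
At r₁: circular v_c1 = √(μ/r₁) = 18740 m/s; transfer-perikrone v_p = √[μ(2/r₁ − 1/a_t)] = 23320 m/s.
At r₂: circular v_c2 = √(μ/r₂) = 10130 m/s; transfer-apokrone v_a = √[μ(2/r₂ − 1/a_t)] = 6808 m/s.
Δv₂ = v_c2 − v_a = 3319 m/s.
= 3.319 km/s.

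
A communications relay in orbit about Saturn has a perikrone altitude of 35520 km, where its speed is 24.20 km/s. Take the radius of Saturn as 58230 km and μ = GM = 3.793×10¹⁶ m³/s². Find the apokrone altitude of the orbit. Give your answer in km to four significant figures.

r_p = 58230 + 35520 = 93750 km = 9.375×10⁷ m.
Specific energy ε = v²/2 − μ/r = -1.118×10⁸ J/kg, so a = −μ/(2ε) = 1.697×10⁸ m.
The apsides satisfy r_p + r_a = 2a, so the apokrone radius is 2a − r_p = 2.456×10⁸ m = 2.4562×10⁵ km.
Apokrone altitude = 2.4562×10⁵ − 58230 = 1.8739×10⁵ km.

apokrone altitude ≈ 1.874×10⁵ km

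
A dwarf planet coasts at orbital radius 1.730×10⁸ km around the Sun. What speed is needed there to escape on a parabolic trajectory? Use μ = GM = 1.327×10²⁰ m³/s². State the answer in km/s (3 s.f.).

v_esc ≈ 39.2 km/s

r = 1.730×10⁸ km = 1.730×10¹¹ m.
Escape speed v_esc = √(2μ/r) = √(2 × 1.327×10²⁰ / 1.730×10¹¹) = √(1.534×10⁹) = 39170 m/s.
= 39.17 km/s.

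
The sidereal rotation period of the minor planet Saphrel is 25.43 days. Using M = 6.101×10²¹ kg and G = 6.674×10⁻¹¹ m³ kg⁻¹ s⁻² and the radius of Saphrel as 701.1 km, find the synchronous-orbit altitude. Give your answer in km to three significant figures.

μ = GM = 6.674×10⁻¹¹ × 6.101×10²¹ = 4.072×10¹¹ m³/s².
T = 25.43 days = 2.197×10⁶ s.
A synchronous orbit has period T, so by Kepler's third law a = (μT²/4π²)^(1/3).
μT²/4π² = 4.072×10¹¹ × (2.197×10⁶)² / 39.48 = 4.979×10²² m³.
a = 3.679×10⁷ m = 36789 km.
Altitude h = a − R = 36789 − 701.1 = 36088 km.

h_sync ≈ 36100 km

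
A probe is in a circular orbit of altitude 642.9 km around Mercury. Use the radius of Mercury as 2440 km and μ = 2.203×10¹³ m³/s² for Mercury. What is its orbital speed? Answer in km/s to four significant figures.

v ≈ 2.673 km/s

r = 2440 + 642.9 = 3082.9 km = 3.0829×10⁶ m.
For a circular orbit v = √(μ/r) = √(2.203×10¹³ / 3.083×10⁶) = √(7.146×10⁶) = 2673 m/s.
That is 2.673 km/s.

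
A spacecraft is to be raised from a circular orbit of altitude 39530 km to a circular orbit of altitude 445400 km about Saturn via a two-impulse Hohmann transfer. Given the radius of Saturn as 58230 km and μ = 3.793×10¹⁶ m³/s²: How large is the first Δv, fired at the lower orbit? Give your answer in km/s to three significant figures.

Δv ≈ 5.79 km/s

r₁ = 58230 + 39530 = 97760 km = 9.7760×10⁷ m.
r₂ = 58230 + 445400 = 503630 km = 5.0363×10⁸ m.
Transfer ellipse a_t = (r₁ + r₂)/2 = 3.007×10⁸ m.
At r₁: circular v_c1 = √(μ/r₁) = 19700 m/s; transfer-perikrone v_p = √[μ(2/r₁ − 1/a_t)] = 25490 m/s.
Δv₁ = v_p − v_c1 = 5794 m/s.
= 5.794 km/s.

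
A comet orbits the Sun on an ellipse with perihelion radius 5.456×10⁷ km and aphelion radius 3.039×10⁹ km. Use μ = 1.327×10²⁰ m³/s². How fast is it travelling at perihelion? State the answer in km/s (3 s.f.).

Semi-major axis a = (r_p + r_a)/2 = 1.5468×10⁹ km = 1.547×10¹² m.
Vis-viva: v² = μ(2/r − 1/a) = 1.327×10²⁰ × (3.666×10⁻¹¹ − 6.465×10⁻¹³) = 4.779×10⁹ m²/s².
v = 69130 m/s = 69.13 km/s.

v ≈ 69.1 km/s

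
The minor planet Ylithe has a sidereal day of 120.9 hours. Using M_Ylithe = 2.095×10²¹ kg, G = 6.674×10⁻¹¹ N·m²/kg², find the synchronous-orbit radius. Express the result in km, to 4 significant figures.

r_sync ≈ 8754 km

μ = GM = 6.674×10⁻¹¹ × 2.095×10²¹ = 1.398×10¹¹ m³/s².
T = 120.9 hours = 4.352×10⁵ s.
A synchronous orbit has period T, so by Kepler's third law a = (μT²/4π²)^(1/3).
μT²/4π² = 1.398×10¹¹ × (4.352×10⁵)² / 39.48 = 6.709×10²⁰ m³.
a = 8.754×10⁶ m = 8754.3 km.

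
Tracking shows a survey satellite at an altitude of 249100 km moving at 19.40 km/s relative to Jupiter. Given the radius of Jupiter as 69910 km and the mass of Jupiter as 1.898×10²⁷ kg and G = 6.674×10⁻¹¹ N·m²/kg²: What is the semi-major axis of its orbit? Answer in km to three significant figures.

μ = GM = 6.674×10⁻¹¹ × 1.898×10²⁷ = 1.267×10¹⁷ m³/s².
r = 69910 + 249100 = 3.1901×10⁵ km = 3.190×10⁸ m.
Specific orbital energy ε = v²/2 − μ/r = (19400)²/2 − 1.267×10¹⁷/3.190×10⁸ = -2.089×10⁸ J/kg.
Since ε = −μ/(2a), a = −μ/(2ε) = 3.032×10⁸ m = 3.0319×10⁵ km.

a ≈ 3.03×10⁵ km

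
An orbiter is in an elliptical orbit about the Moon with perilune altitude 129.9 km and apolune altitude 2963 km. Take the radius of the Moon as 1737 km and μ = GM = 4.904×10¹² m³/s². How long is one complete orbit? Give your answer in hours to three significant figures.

r_p = 1737 + 129.9 = 1866.9 km = 1.8669×10⁶ m.
r_a = 1737 + 2963 = 4700.0 km = 4.7000×10⁶ m.
Semi-major axis a = (r_p + r_a)/2 = (1866.9 + 4700.0)/2 = 3283.4 km = 3.283×10⁶ m.
By Kepler's third law T = 2π√(a³/μ) = 2π × 2.687×10³ = 1.688×10⁴ s.
= 4.689 hours.

T ≈ 4.69 hours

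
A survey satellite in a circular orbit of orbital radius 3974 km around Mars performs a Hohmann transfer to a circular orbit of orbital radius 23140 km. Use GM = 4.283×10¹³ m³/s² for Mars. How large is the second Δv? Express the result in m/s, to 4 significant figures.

Δv ≈ 623.9 m/s

r₁ = 3974 km = 3.974×10⁶ m.
r₂ = 23140 km = 2.314×10⁷ m.
Transfer ellipse a_t = (r₁ + r₂)/2 = 1.356×10⁷ m.
At r₁: circular v_c1 = √(μ/r₁) = 3283 m/s; transfer-periapsis v_p = √[μ(2/r₁ − 1/a_t)] = 4289 m/s.
At r₂: circular v_c2 = √(μ/r₂) = 1360 m/s; transfer-apoapsis v_a = √[μ(2/r₂ − 1/a_t)] = 736.6 m/s.
Δv₂ = v_c2 − v_a = 623.9 m/s.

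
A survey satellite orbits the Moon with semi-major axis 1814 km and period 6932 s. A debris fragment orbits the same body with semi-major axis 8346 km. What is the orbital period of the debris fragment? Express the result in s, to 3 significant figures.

T₂ ≈ 68400 s

Kepler's third law: T² ∝ a³, so T₂ = T₁ (a₂/a₁)^(3/2).
a₂/a₁ = 4.601, (a₂/a₁)^(3/2) = 9.869.
T₂ = 6932 × 9.869 = 68410 s.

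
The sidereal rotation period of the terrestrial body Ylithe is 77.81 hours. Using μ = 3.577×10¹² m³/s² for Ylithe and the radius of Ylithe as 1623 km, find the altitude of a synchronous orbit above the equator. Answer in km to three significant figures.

h_sync ≈ 17600 km

T = 77.81 hours = 2.801×10⁵ s.
A synchronous orbit has period T, so by Kepler's third law a = (μT²/4π²)^(1/3).
μT²/4π² = 3.577×10¹² × (2.801×10⁵)² / 39.48 = 7.109×10²¹ m³.
a = 1.923×10⁷ m = 19228 km.
Altitude h = a − R = 19228 − 1623 = 17605 km.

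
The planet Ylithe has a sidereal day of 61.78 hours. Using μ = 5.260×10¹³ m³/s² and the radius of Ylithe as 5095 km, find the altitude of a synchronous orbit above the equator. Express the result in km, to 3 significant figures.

h_sync ≈ 35300 km

T = 61.78 hours = 2.224×10⁵ s.
A synchronous orbit has period T, so by Kepler's third law a = (μT²/4π²)^(1/3).
μT²/4π² = 5.260×10¹³ × (2.224×10⁵)² / 39.48 = 6.591×10²² m³.
a = 4.039×10⁷ m = 40393 km.
Altitude h = a − R = 40393 − 5095 = 35298 km.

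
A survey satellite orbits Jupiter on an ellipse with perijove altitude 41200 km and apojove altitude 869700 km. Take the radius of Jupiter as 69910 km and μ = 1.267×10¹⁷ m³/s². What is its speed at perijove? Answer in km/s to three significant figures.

r_p = 69910 + 41200 = 111110 km = 1.1111×10⁸ m.
r_a = 69910 + 869700 = 939610 km = 9.3961×10⁸ m.
Semi-major axis a = (r_p + r_a)/2 = 5.2536×10⁵ km = 5.254×10⁸ m.
Vis-viva: v² = μ(2/r − 1/a) = 1.267×10¹⁷ × (1.800×10⁻⁸ − 1.903×10⁻⁹) = 2.039×10⁹ m²/s².
v = 45160 m/s = 45.16 km/s.

v ≈ 45.2 km/s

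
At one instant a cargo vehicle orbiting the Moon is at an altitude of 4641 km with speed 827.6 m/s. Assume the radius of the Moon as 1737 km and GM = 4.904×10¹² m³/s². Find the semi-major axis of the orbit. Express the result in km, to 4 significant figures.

r = 1737 + 4641 = 6378.0 km = 6.378×10⁶ m.
Vis-viva rearranged: 1/a = 2/r − v²/μ = 3.136×10⁻⁷ − 1.397×10⁻⁷ = 1.739×10⁻⁷ m⁻¹.
a = 5.750×10⁶ m = 5750.0 km.

a ≈ 5750 km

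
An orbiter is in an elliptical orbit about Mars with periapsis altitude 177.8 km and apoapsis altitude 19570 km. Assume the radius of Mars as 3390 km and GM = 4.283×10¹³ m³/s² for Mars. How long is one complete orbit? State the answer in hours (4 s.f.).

T ≈ 12.88 hours

r_p = 3390 + 177.8 = 3567.8 km = 3.5678×10⁶ m.
r_a = 3390 + 19570 = 22960 km = 2.2960×10⁷ m.
Semi-major axis a = (r_p + r_a)/2 = (3567.8 + 22960)/2 = 13264 km = 1.326×10⁷ m.
By Kepler's third law T = 2π√(a³/μ) = 2π × 7.381×10³ = 4.638×10⁴ s.
= 12.88 hours.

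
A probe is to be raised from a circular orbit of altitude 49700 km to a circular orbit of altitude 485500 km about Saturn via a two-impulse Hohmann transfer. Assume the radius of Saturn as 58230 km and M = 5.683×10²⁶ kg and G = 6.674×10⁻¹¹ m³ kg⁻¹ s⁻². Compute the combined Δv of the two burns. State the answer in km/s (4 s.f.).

μ = GM = 6.674×10⁻¹¹ × 5.683×10²⁶ = 3.793×10¹⁶ m³/s².
r₁ = 58230 + 49700 = 107930 km = 1.0793×10⁸ m.
r₂ = 58230 + 485500 = 543730 km = 5.4373×10⁸ m.
Transfer ellipse a_t = (r₁ + r₂)/2 = 3.258×10⁸ m.
At r₁: circular v_c1 = √(μ/r₁) = 18750 m/s; transfer-perikrone v_p = √[μ(2/r₁ − 1/a_t)] = 24220 m/s.
Δv₁ = v_p − v_c1 = 5470 m/s.
At r₂: circular v_c2 = √(μ/r₂) = 8352 m/s; transfer-apokrone v_a = √[μ(2/r₂ − 1/a_t)] = 4807 m/s.
Δv₂ = v_c2 − v_a = 3545 m/s.
Total Δv = Δv₁ + Δv₂ = 9015 m/s = 9.015 km/s.

Δv_total ≈ 9.015 km/s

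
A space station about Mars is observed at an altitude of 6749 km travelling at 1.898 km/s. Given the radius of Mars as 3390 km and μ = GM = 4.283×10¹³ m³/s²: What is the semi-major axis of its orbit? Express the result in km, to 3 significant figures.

r = 3390 + 6749 = 10139 km = 1.014×10⁷ m.
Specific orbital energy ε = v²/2 − μ/r = (1898)²/2 − 4.283×10¹³/1.014×10⁷ = -2.423×10⁶ J/kg.
Since ε = −μ/(2a), a = −μ/(2ε) = 8.838×10⁶ m = 8837.9 km.

a ≈ 8840 km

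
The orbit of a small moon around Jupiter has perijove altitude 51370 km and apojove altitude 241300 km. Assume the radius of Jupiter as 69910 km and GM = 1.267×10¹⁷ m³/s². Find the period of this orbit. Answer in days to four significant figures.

r_p = 69910 + 51370 = 121280 km = 1.2128×10⁸ m.
r_a = 69910 + 241300 = 311210 km = 3.1121×10⁸ m.
Semi-major axis a = (r_p + r_a)/2 = (1.2128×10⁵ + 3.1121×10⁵)/2 = 2.1624×10⁵ km = 2.162×10⁸ m.
By Kepler's third law T = 2π√(a³/μ) = 2π × 8.934×10³ = 5.613×10⁴ s.
= 0.6497 days.

T ≈ 0.6497 days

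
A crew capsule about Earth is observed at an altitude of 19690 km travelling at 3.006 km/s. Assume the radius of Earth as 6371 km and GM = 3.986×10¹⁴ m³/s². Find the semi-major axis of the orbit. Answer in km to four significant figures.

r = 6371 + 19690 = 26061 km = 2.606×10⁷ m.
Vis-viva rearranged: 1/a = 2/r − v²/μ = 7.674×10⁻⁸ − 2.267×10⁻⁸ = 5.407×10⁻⁸ m⁻¹.
a = 1.849×10⁷ m = 18493 km.

a ≈ 18490 km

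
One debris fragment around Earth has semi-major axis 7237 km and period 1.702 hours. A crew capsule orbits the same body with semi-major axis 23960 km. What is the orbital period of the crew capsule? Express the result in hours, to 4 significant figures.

Kepler's third law: T² ∝ a³, so T₂ = T₁ (a₂/a₁)^(3/2).
a₂/a₁ = 3.311, (a₂/a₁)^(3/2) = 6.024.
T₂ = 1.702 × 6.024 = 10.25 hours.

T₂ ≈ 10.25 hours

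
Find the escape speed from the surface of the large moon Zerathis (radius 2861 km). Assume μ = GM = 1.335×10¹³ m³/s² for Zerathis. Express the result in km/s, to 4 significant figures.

r = R = 2.861×10⁶ m.
Escape speed v_esc = √(2μ/r) = √(2 × 1.335×10¹³ / 2.861×10⁶) = √(9.332×10⁶) = 3055 m/s.
= 3.055 km/s.

v_esc ≈ 3.055 km/s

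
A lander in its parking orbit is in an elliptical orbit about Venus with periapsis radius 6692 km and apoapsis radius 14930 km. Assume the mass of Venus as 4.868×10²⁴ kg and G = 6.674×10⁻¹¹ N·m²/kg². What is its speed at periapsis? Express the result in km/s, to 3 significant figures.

μ = GM = 6.674×10⁻¹¹ × 4.868×10²⁴ = 3.249×10¹⁴ m³/s².
Semi-major axis a = (r_p + r_a)/2 = 10811 km = 1.081×10⁷ m.
Vis-viva: v² = μ(2/r − 1/a) = 3.249×10¹⁴ × (2.989×10⁻⁷ − 9.250×10⁻⁸) = 6.705×10⁷ m²/s².
v = 8188 m/s = 8.188 km/s.

v ≈ 8.19 km/s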